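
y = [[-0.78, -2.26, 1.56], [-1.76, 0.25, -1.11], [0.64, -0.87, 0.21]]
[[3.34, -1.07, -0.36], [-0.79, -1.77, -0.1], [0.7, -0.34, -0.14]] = y@[[-0.24, 0.5, 0.03], [-0.76, 1.01, 0.21], [0.92, 1.03, 0.09]]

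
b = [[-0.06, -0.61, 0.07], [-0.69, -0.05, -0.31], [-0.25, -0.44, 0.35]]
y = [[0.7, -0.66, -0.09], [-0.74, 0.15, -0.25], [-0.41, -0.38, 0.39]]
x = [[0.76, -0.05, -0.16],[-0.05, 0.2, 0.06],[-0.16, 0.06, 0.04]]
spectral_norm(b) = 0.86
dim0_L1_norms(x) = [0.97, 0.31, 0.26]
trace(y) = 1.24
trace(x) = 1.00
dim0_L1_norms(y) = [1.85, 1.19, 0.73]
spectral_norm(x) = 0.80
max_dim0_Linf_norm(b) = 0.69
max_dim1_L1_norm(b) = 1.05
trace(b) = 0.24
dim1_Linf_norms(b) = [0.61, 0.69, 0.44]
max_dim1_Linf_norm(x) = 0.76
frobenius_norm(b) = 1.15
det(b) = -0.16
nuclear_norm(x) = 1.01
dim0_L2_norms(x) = [0.78, 0.21, 0.18]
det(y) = -0.31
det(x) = -0.00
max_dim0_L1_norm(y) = 1.85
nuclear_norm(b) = 1.85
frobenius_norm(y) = 1.43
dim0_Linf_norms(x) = [0.76, 0.2, 0.16]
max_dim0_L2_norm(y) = 1.1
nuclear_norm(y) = 2.26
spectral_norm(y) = 1.19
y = x + b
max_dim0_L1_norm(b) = 1.1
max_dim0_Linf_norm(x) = 0.76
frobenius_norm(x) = 0.83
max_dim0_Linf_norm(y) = 0.74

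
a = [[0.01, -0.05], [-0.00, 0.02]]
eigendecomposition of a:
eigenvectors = [[1.00,-0.98], [0.0,0.2]]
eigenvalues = [0.01, 0.02]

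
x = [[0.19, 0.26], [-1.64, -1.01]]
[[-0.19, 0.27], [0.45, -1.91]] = x @ [[0.32, 0.95], [-0.97, 0.35]]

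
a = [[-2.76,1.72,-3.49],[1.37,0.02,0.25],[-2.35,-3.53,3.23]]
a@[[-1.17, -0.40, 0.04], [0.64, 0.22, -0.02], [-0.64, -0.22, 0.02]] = [[6.56, 2.25, -0.21],[-1.75, -0.6, 0.06],[-1.58, -0.55, 0.04]]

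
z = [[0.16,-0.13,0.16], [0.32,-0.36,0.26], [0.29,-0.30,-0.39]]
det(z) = 0.01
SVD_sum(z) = [[0.14, -0.15, -0.0], [0.33, -0.34, -0.01], [0.29, -0.31, -0.01]] + [[0.0, -0.00, 0.16], [0.0, -0.01, 0.27], [-0.0, 0.01, -0.38]] + [[0.02, 0.02, 0.00],[-0.01, -0.01, -0.00],[0.00, 0.0, 0.0]]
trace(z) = -0.59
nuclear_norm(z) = 1.20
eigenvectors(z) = [[(-0.78+0j), (-0.31+0.07j), -0.31-0.07j], [(-0.62+0j), (-0.7+0j), (-0.7-0j)], [-0.08+0.00j, 0.30-0.57j, 0.30+0.57j]]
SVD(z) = [[-0.3, -0.33, -0.89],[-0.71, -0.55, 0.44],[-0.64, 0.77, -0.07]] @ diag([0.6691407885137324, 0.4951680247883777, 0.030971476787474538]) @ [[-0.69,0.73,0.02], [-0.01,0.02,-1.0], [-0.73,-0.69,-0.01]]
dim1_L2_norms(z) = [0.26, 0.55, 0.57]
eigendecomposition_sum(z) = [[(0.1+0j), -0.04+0.00j, (0.01-0j)],[(0.08+0j), (-0.03+0j), 0.01-0.00j],[(0.01+0j), -0.00+0.00j, 0.00-0.00j]] + [[0.03-0.12j, -0.04+0.14j, 0.07+0.06j], [0.12-0.23j, -0.16+0.27j, 0.12+0.17j], [(0.14+0.2j), (-0.15-0.25j), -0.20+0.03j]] + [[(0.03+0.12j),-0.04-0.14j,0.07-0.06j],[0.12+0.23j,-0.16-0.27j,0.12-0.17j],[(0.14-0.2j),-0.15+0.25j,(-0.2-0.03j)]]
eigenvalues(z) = [(0.07+0j), (-0.33+0.18j), (-0.33-0.18j)]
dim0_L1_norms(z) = [0.77, 0.79, 0.81]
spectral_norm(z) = 0.67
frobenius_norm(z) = 0.83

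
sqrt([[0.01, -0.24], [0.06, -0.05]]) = [[0.29, -0.54], [0.14, 0.15]]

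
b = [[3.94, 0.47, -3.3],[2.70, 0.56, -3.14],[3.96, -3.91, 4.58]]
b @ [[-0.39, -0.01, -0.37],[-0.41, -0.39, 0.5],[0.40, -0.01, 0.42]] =[[-3.05, -0.19, -2.61], [-2.54, -0.21, -2.04], [1.89, 1.44, -1.5]]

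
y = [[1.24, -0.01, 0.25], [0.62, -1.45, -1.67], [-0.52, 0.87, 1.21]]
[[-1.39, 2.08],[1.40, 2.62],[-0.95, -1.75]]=y @ [[-0.89, 1.61],[-0.01, -1.44],[-1.16, 0.28]]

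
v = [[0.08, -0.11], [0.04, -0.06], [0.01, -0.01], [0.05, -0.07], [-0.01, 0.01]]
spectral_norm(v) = 0.18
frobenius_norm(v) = 0.18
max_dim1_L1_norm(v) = 0.19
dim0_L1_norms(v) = [0.19, 0.26]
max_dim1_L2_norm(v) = 0.14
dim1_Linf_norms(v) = [0.11, 0.06, 0.01, 0.07, 0.01]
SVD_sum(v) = [[0.08,-0.11], [0.04,-0.06], [0.01,-0.01], [0.05,-0.07], [-0.01,0.01]] + [[0.00, 0.00], [-0.00, -0.0], [0.00, 0.0], [-0.00, -0.0], [-0.00, -0.00]]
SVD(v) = [[-0.77, 0.22],[-0.41, -0.59],[-0.08, 0.55],[-0.48, -0.04],[0.08, -0.55]] @ diag([0.1774331704998114, 0.0041797136725928875]) @ [[-0.58, 0.81], [0.81, 0.58]]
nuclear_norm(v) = 0.18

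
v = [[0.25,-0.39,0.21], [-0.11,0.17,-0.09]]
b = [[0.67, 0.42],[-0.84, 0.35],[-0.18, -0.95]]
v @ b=[[0.46,-0.23], [-0.2,0.10]]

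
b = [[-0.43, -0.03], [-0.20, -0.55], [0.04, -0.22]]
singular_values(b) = [0.65, 0.4]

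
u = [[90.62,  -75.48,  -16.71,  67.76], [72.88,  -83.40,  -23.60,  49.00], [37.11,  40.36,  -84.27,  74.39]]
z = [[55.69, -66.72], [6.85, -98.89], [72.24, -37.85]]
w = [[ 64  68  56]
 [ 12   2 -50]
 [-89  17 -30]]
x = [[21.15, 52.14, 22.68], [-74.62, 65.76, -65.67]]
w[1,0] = 12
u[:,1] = [-75.48, -83.4, 40.36]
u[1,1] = -83.4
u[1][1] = -83.4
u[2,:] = [37.11, 40.36, -84.27, 74.39]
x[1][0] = -74.62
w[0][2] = 56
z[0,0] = 55.69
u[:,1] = [-75.48, -83.4, 40.36]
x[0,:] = [21.15, 52.14, 22.68]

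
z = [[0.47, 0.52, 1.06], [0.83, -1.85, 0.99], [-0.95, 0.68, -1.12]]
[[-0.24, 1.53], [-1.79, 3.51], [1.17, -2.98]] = z @ [[-0.36,  1.07], [0.61,  -0.71], [-0.37,  1.32]]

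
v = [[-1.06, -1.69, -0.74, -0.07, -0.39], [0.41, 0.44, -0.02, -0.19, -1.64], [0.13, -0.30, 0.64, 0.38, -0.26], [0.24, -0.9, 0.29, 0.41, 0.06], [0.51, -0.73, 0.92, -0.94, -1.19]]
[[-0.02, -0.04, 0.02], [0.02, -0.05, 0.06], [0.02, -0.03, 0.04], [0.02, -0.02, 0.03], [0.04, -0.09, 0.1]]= v@[[0.02,  0.01,  0.00], [-0.01,  0.02,  -0.02], [0.02,  -0.03,  0.04], [0.01,  0.01,  -0.0], [-0.01,  0.04,  -0.04]]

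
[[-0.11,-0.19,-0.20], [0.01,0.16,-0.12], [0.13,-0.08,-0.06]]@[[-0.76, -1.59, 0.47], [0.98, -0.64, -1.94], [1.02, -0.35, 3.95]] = [[-0.31, 0.37, -0.47], [0.03, -0.08, -0.78], [-0.24, -0.13, -0.02]]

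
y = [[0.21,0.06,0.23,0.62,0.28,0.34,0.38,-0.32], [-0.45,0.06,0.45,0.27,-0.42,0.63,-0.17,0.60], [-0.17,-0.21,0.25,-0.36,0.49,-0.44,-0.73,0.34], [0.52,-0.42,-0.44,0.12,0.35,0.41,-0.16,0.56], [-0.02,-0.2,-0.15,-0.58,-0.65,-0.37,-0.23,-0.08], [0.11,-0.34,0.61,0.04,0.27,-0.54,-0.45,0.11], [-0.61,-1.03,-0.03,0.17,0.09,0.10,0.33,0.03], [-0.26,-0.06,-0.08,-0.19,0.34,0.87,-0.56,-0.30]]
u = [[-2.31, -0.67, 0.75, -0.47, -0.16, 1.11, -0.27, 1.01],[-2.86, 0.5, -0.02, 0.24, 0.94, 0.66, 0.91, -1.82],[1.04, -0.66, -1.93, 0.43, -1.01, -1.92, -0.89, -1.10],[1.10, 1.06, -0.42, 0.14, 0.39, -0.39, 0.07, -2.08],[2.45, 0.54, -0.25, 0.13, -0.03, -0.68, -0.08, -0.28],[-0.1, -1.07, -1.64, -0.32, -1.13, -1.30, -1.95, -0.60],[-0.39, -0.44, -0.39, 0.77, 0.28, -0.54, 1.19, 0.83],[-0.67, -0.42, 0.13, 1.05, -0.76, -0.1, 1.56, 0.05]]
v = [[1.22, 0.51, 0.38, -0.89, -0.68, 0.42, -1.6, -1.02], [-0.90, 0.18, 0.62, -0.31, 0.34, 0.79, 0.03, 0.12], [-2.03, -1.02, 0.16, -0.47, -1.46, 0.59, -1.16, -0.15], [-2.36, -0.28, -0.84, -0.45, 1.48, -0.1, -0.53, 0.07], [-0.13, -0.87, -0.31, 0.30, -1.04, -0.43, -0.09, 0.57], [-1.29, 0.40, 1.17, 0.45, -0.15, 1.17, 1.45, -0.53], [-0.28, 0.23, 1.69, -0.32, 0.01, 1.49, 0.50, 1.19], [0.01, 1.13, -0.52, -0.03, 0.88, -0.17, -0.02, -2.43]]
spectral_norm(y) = 1.62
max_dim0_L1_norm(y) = 3.7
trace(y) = -0.52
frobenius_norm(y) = 3.17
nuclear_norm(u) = 16.89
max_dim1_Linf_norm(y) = 1.03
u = y @ v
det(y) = -0.00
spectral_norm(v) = 4.07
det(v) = 0.00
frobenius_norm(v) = 7.23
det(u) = -0.00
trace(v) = -0.69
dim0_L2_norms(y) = [1.0, 1.2, 0.96, 1.0, 1.11, 1.44, 1.19, 1.0]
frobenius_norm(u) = 8.28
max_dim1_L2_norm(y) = 1.26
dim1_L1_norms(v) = [6.72, 3.29, 7.04, 6.11, 3.74, 6.61, 5.71, 5.19]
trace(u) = -3.69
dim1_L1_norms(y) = [2.44, 3.05, 2.99, 2.98, 2.28, 2.47, 2.39, 2.66]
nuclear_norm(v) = 15.80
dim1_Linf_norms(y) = [0.62, 0.63, 0.73, 0.56, 0.65, 0.61, 1.03, 0.87]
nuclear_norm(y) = 8.05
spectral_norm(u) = 5.73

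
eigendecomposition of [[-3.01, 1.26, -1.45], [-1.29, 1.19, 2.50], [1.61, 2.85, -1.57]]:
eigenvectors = [[-0.69+0.00j, -0.69-0.00j, (0.04+0j)], [-0.01-0.37j, -0.01+0.37j, (0.83+0j)], [(-0.05+0.62j), -0.05-0.62j, (0.56+0j)]]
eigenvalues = [(-3.1+1.97j), (-3.1-1.97j), (2.8+0j)]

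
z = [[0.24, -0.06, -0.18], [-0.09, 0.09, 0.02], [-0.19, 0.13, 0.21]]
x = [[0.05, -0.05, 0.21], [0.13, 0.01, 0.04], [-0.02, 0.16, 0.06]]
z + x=[[0.29, -0.11, 0.03], [0.04, 0.1, 0.06], [-0.21, 0.29, 0.27]]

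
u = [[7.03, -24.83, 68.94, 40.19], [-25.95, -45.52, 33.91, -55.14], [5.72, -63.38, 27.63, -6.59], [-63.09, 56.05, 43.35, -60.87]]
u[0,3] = 40.19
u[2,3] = -6.59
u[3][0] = -63.09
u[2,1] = -63.38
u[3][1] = 56.05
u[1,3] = -55.14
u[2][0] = 5.72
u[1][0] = -25.95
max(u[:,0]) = 7.03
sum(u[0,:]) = 91.33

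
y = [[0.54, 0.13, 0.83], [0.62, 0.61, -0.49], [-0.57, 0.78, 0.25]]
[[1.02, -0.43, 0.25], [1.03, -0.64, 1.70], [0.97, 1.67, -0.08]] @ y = [[0.14, 0.07, 1.12], [-0.81, 1.07, 1.59], [1.60, 1.08, -0.03]]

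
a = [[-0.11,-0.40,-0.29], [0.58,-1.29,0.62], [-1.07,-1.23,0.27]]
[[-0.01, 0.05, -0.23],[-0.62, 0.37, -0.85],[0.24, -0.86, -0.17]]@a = [[0.28,0.22,-0.03], [1.19,0.82,0.18], [-0.34,1.22,-0.65]]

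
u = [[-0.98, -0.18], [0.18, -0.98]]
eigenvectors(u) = [[(0.71+0j), (0.71-0j)], [-0.71j, 0.71j]]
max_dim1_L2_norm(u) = 1.0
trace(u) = -1.96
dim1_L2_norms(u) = [1.0, 1.0]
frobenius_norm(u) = 1.41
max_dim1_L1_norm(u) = 1.16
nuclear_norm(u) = 1.99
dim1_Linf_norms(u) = [0.98, 0.98]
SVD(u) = [[-0.98, 0.18],[0.18, 0.98]] @ diag([0.9963934965664921, 0.996393496566492]) @ [[1.0, 0.00],[-0.00, -1.0]]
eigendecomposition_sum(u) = [[(-0.49+0.09j), (-0.09-0.49j)], [(0.09+0.49j), (-0.49+0.09j)]] + [[(-0.49-0.09j), -0.09+0.49j], [(0.09-0.49j), (-0.49-0.09j)]]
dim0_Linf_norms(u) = [0.98, 0.98]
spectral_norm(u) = 1.00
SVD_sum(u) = [[-0.98, 0.00], [0.18, 0.0]] + [[0.00, -0.18], [0.00, -0.98]]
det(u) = 0.99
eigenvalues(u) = [(-0.98+0.18j), (-0.98-0.18j)]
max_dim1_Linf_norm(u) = 0.98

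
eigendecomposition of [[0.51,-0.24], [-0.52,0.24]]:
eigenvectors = [[0.7, 0.42], [-0.71, 0.91]]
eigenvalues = [0.75, -0.0]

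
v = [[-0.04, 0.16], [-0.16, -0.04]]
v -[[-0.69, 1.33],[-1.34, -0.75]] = [[0.65,-1.17], [1.18,0.71]]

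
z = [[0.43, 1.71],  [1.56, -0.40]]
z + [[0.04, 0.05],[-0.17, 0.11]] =[[0.47,1.76],[1.39,-0.29]]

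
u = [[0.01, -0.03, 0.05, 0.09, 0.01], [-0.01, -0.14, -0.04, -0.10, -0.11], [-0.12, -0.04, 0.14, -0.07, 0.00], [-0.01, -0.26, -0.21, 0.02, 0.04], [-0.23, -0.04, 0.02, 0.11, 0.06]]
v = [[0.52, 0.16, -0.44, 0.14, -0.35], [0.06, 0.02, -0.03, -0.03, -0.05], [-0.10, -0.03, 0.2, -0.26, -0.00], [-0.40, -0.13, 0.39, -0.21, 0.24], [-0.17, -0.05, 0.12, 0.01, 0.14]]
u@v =[[-0.04, -0.01, 0.04, -0.03, 0.02],[0.05, 0.02, -0.05, 0.03, -0.03],[-0.05, -0.02, 0.05, -0.04, 0.03],[-0.01, -0.01, -0.02, 0.06, 0.03],[-0.18, -0.06, 0.16, -0.06, 0.12]]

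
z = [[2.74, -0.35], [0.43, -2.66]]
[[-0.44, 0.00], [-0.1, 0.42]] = z@[[-0.16, -0.02],  [0.01, -0.16]]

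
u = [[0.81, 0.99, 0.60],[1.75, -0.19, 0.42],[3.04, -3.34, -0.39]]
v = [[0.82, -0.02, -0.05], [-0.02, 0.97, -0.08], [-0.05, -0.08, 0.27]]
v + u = [[1.63, 0.97, 0.55], [1.73, 0.78, 0.34], [2.99, -3.42, -0.12]]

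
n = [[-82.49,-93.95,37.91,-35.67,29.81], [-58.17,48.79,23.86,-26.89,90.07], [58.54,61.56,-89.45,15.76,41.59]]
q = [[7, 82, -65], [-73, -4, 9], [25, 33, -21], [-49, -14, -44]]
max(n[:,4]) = 90.07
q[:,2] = [-65, 9, -21, -44]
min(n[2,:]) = -89.45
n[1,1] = 48.79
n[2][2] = -89.45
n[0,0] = -82.49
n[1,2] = 23.86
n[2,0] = 58.54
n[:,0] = [-82.49, -58.17, 58.54]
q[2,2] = -21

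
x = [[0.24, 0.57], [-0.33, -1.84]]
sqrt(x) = [[(0.4-0.07j), 0.11-0.40j], [-0.07+0.23j, -0.02+1.39j]]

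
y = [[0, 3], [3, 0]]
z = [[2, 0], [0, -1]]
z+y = [[2, 3], [3, -1]]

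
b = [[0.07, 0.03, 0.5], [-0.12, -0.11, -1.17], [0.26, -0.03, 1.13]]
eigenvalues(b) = [1.26, 0.0, -0.17]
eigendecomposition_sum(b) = [[0.1,-0.01,0.45],  [-0.22,0.02,-1.02],  [0.25,-0.02,1.14]] + [[0.0, 0.00, -0.00], [0.00, 0.00, -0.00], [-0.0, -0.0, 0.0]] + [[-0.03,  0.04,  0.05], [0.1,  -0.13,  -0.15], [0.01,  -0.01,  -0.01]]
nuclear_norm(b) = 1.87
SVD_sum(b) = [[0.08, 0.02, 0.5],[-0.19, -0.04, -1.16],[0.19, 0.04, 1.14]] + [[-0.01, 0.01, 0.0],[0.07, -0.07, -0.01],[0.07, -0.07, -0.01]] + [[0.00, 0.00, -0.00], [0.0, 0.0, -0.0], [-0.00, -0.00, 0.00]]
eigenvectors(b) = [[-0.28, 0.68, -0.28], [0.64, 0.72, 0.96], [-0.72, -0.14, 0.08]]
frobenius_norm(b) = 1.73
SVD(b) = [[-0.29, 0.11, -0.95], [0.68, -0.67, -0.29], [-0.67, -0.73, 0.12]] @ diag([1.7251539961732052, 0.14298065718161318, 0.0004702760175917416]) @ [[-0.16, -0.04, -0.99], [-0.71, 0.69, 0.09], [-0.68, -0.72, 0.14]]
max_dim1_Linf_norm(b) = 1.17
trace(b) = 1.09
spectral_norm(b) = 1.73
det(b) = -0.00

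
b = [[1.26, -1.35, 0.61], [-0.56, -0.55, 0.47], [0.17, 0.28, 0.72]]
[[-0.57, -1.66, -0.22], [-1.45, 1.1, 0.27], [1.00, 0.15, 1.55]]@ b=[[0.17,1.62,-1.29], [-2.40,1.43,-0.17], [1.44,-1.00,1.8]]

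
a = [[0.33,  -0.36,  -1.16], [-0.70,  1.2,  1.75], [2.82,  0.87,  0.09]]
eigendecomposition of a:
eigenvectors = [[0.16+0.41j, (0.16-0.41j), -0.30+0.00j],  [-0.51-0.35j, (-0.51+0.35j), (0.95+0j)],  [0.65+0.00j, (0.65-0j), -0.02+0.00j]]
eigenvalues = [(0.12+1.3j), (0.12-1.3j), (1.39+0j)]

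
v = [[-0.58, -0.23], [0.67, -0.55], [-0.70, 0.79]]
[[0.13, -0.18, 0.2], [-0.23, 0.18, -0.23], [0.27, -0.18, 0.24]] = v @ [[-0.26,0.3,-0.35],  [0.11,0.04,-0.0]]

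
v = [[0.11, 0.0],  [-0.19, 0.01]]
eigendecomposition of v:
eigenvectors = [[0.0, 0.47], [1.0, -0.88]]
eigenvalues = [0.01, 0.11]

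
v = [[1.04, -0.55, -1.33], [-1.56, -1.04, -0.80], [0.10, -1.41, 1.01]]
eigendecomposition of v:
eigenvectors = [[0.33+0.00j, (-0.69+0j), (-0.69-0j)], [0.86+0.00j, (0.28-0.29j), 0.28+0.29j], [(0.39+0j), 0.12+0.59j, (0.12-0.59j)]]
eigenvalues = [(-2+0j), (1.5+0.9j), (1.5-0.9j)]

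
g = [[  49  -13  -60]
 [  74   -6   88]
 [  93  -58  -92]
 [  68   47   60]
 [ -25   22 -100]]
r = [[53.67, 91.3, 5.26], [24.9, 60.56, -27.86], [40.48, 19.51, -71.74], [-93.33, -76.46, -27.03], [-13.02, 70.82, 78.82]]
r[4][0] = -13.02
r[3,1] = -76.46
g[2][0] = 93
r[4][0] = -13.02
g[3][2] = 60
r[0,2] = 5.26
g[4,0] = -25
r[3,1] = -76.46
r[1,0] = 24.9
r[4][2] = 78.82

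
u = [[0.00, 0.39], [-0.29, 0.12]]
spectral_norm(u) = 0.42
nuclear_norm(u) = 0.69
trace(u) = 0.12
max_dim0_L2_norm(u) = 0.41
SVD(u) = [[0.87, 0.5], [0.50, -0.87]] @ diag([0.423356026791708, 0.2671510332735748]) @ [[-0.34, 0.94], [0.94, 0.34]]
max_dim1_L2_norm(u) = 0.39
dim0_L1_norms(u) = [0.29, 0.51]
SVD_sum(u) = [[-0.13, 0.34], [-0.07, 0.20]] + [[0.13, 0.05], [-0.22, -0.08]]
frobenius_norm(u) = 0.50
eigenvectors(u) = [[(0.76+0j), 0.76-0.00j],[(0.12+0.64j), (0.12-0.64j)]]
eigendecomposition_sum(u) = [[-0.00+0.17j, (0.19-0.04j)], [-0.15+0.03j, 0.06+0.16j]] + [[-0.00-0.17j, 0.19+0.04j], [(-0.15-0.03j), (0.06-0.16j)]]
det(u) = 0.11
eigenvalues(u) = [(0.06+0.33j), (0.06-0.33j)]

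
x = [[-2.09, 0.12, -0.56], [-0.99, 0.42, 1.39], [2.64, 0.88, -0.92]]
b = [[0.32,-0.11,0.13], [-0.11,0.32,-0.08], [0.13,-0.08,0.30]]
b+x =[[-1.77, 0.01, -0.43], [-1.10, 0.74, 1.31], [2.77, 0.8, -0.62]]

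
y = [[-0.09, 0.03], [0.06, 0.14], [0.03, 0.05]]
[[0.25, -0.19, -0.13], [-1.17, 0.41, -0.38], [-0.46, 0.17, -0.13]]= y@[[-4.92, 2.71, 0.43], [-6.28, 1.77, -2.91]]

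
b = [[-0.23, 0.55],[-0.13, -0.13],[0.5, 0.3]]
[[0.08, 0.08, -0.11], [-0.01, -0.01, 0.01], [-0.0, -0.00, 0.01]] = b@[[-0.07, -0.08, 0.11], [0.11, 0.12, -0.16]]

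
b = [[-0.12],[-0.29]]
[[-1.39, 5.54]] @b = [[-1.44]]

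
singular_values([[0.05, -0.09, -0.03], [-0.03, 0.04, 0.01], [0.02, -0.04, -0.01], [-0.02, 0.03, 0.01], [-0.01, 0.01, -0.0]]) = [0.13, 0.01, 0.0]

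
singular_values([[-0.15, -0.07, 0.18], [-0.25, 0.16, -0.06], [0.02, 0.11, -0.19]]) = [0.32, 0.31, 0.01]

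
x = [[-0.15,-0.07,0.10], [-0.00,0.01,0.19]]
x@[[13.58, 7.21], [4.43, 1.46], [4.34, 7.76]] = [[-1.91, -0.41], [0.87, 1.49]]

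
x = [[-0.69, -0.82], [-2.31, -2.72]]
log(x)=[[(-3.96+0.64j), 1.56+0.75j], [4.40+2.12j, (-0.09+2.5j)]]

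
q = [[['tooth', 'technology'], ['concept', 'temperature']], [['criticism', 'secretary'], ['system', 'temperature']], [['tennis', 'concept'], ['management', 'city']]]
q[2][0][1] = 'concept'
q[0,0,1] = 'technology'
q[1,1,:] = ['system', 'temperature']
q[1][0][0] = 'criticism'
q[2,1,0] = 'management'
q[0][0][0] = 'tooth'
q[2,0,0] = 'tennis'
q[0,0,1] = 'technology'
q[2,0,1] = 'concept'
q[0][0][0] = 'tooth'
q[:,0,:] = [['tooth', 'technology'], ['criticism', 'secretary'], ['tennis', 'concept']]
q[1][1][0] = 'system'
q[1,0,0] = 'criticism'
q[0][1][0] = 'concept'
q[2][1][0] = 'management'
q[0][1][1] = 'temperature'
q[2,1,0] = 'management'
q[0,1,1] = 'temperature'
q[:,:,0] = [['tooth', 'concept'], ['criticism', 'system'], ['tennis', 'management']]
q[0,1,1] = 'temperature'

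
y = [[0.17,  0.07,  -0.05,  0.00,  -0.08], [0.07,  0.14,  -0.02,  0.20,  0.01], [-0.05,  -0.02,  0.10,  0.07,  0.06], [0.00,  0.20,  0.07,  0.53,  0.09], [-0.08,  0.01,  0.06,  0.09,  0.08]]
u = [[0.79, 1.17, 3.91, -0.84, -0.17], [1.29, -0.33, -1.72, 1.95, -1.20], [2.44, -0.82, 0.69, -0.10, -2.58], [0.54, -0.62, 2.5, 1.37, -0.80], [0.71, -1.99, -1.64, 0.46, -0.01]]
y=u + [[-0.62, -1.1, -3.96, 0.84, 0.09], [-1.22, 0.47, 1.70, -1.75, 1.21], [-2.49, 0.8, -0.59, 0.17, 2.64], [-0.54, 0.82, -2.43, -0.84, 0.89], [-0.79, 2.0, 1.70, -0.37, 0.09]]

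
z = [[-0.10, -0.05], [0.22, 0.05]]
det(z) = 0.006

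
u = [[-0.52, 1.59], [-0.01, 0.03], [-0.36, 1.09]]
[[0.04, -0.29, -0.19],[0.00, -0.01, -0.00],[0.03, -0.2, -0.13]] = u @ [[0.01,0.13,0.09], [0.03,-0.14,-0.09]]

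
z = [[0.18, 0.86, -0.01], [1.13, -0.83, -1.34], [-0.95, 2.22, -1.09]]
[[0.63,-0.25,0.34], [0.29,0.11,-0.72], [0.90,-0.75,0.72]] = z@[[0.59, -0.00, -0.06], [0.61, -0.29, 0.41], [-0.1, 0.1, 0.23]]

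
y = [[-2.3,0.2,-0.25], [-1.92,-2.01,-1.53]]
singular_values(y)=[3.56, 1.66]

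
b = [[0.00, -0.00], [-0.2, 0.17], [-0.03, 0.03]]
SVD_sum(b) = [[0.00, -0.0], [-0.2, 0.17], [-0.03, 0.03]] + [[-0.00, -0.00], [-0.00, -0.0], [0.0, 0.00]]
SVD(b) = [[-0.00, -0.00], [0.99, -0.16], [0.16, 0.99]] @ diag([0.26587316766242947, 0.0033850726942957253]) @ [[-0.76, 0.65], [0.65, 0.76]]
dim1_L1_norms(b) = [0.0, 0.37, 0.06]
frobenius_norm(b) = 0.27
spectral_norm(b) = 0.27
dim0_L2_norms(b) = [0.2, 0.17]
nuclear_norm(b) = 0.27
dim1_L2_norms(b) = [0.0, 0.26, 0.04]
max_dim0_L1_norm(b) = 0.23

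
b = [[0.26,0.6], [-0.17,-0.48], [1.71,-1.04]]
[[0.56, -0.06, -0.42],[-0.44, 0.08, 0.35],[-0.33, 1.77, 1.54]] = b @ [[0.30, 0.77, 0.38], [0.81, -0.44, -0.86]]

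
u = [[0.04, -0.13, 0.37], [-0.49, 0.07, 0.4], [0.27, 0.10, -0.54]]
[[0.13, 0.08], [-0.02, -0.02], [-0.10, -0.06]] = u@ [[0.19,  0.13], [-0.25,  -0.17], [0.23,  0.15]]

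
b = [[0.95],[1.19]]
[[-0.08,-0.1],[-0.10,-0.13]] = b @[[-0.08, -0.11]]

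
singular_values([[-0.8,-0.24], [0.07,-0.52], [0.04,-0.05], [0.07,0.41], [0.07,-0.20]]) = [0.88, 0.65]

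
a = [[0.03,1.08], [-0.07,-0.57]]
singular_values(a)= [1.22, 0.05]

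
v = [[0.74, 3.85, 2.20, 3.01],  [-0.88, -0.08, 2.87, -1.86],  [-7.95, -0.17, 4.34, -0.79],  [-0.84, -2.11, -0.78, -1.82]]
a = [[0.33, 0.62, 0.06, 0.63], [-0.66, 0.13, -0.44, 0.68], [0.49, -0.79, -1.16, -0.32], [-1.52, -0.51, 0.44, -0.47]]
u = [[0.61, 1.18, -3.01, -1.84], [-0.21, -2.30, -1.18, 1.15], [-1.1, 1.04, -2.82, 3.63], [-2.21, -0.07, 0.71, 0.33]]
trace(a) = -1.17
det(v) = 0.37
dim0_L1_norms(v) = [10.41, 6.21, 10.19, 7.48]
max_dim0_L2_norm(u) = 4.35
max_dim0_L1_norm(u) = 7.72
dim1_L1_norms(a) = [1.64, 1.91, 2.76, 2.94]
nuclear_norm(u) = 13.39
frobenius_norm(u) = 7.15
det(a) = -0.00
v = u @ a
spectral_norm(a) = 1.91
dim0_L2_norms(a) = [1.76, 1.13, 1.32, 1.09]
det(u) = -92.20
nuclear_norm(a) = 4.57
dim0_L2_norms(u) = [2.55, 2.79, 4.35, 4.24]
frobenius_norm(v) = 11.55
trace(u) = -4.18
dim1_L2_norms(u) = [3.77, 2.84, 4.84, 2.35]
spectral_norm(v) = 9.43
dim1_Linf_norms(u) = [3.01, 2.3, 3.63, 2.21]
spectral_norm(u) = 5.04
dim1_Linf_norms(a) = [0.63, 0.68, 1.16, 1.52]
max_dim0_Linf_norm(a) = 1.52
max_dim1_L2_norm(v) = 9.09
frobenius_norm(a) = 2.70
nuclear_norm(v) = 18.18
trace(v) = 3.18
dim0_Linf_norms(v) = [7.95, 3.85, 4.34, 3.01]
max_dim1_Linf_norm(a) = 1.52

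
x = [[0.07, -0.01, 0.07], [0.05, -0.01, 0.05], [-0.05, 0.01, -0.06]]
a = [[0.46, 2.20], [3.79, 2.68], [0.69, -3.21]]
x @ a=[[0.04,-0.10], [0.02,-0.08], [-0.03,0.11]]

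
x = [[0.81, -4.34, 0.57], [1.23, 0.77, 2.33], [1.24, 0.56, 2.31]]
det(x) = 0.02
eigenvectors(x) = [[(-0.77+0j),  (-0.77-0j),  -0.87+0.00j],[0.23+0.40j,  0.23-0.40j,  (-0.1+0j)],[(0.19+0.39j),  (0.19-0.39j),  (0.49+0j)]]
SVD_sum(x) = [[0.53, -4.38, 0.07],[-0.07, 0.58, -0.01],[-0.04, 0.37, -0.01]] + [[0.28, 0.04, 0.50], [1.30, 0.19, 2.34], [1.29, 0.19, 2.32]] + [[0.0,0.0,-0.00], [0.00,0.00,-0.00], [-0.0,-0.0,0.0]]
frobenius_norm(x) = 5.88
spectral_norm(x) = 4.47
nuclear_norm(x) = 8.29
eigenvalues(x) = [(1.94+1.95j), (1.94-1.95j), 0j]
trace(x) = 3.89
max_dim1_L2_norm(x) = 4.45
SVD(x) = [[0.99,0.15,-0.03], [-0.13,0.70,-0.70], [-0.08,0.70,0.71]] @ diag([4.467626601497668, 3.8182339519059583, 0.0014276214529164617]) @ [[0.12, -0.99, 0.02], [0.48, 0.07, 0.87], [-0.87, -0.10, 0.49]]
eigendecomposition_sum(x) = [[(0.4+1.42j), (-2.17-0.49j), (0.29+2.42j)], [0.61-0.63j, (0.38+1.26j), (1.17-0.86j)], [(0.62-0.55j), (0.28+1.22j), 1.15-0.73j]] + [[0.40-1.42j, (-2.17+0.49j), 0.29-2.42j], [0.61+0.63j, 0.38-1.26j, (1.17+0.86j)], [0.62+0.55j, 0.28-1.22j, 1.15+0.73j]] + [[0.00-0.00j, 0j, -0.00-0.00j], [-0j, 0.00+0.00j, -0.00-0.00j], [-0.00+0.00j, -0.00-0.00j, 0j]]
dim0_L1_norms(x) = [3.28, 5.67, 5.21]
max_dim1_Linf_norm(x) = 4.34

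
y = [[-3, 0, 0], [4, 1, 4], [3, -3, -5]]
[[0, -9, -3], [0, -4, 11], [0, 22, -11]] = y @ [[0, 3, 1], [0, 4, 3], [0, -5, 1]]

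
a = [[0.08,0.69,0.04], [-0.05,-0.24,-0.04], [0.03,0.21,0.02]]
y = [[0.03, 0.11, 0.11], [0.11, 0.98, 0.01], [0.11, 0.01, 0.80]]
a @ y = [[0.08, 0.69, 0.05], [-0.03, -0.24, -0.04], [0.03, 0.21, 0.02]]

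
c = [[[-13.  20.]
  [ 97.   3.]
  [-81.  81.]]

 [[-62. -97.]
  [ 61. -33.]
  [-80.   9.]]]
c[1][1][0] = 61.0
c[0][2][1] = 81.0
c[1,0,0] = -62.0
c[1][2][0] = -80.0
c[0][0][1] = 20.0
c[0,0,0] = -13.0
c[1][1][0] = 61.0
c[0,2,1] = 81.0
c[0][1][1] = 3.0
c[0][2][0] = -81.0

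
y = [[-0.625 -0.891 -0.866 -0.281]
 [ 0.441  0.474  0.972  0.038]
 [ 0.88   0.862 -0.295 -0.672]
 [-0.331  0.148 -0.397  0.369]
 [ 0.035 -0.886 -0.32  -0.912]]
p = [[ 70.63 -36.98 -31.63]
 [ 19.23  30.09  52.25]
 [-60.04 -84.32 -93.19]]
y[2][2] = -0.295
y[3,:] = [-0.331, 0.148, -0.397, 0.369]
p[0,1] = -36.98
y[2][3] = -0.672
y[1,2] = 0.972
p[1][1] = 30.09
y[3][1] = 0.148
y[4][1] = -0.886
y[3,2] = -0.397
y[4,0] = 0.035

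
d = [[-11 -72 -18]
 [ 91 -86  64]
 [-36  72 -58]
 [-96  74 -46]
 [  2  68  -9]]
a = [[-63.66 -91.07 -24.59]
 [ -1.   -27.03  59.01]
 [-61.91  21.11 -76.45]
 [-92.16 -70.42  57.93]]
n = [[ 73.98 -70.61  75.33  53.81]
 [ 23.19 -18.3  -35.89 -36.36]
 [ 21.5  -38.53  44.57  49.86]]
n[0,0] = 73.98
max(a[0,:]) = -24.59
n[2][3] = 49.86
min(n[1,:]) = -36.36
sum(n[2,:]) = 77.4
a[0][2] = -24.59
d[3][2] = -46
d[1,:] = [91, -86, 64]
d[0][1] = -72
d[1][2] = 64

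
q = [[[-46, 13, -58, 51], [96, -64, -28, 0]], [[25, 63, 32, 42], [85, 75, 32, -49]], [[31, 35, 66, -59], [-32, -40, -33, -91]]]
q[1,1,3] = -49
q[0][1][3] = 0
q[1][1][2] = 32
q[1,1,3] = -49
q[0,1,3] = 0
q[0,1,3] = 0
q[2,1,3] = -91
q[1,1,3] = -49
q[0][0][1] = 13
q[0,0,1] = 13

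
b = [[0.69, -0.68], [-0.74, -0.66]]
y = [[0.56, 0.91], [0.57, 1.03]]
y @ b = [[-0.29, -0.98], [-0.37, -1.07]]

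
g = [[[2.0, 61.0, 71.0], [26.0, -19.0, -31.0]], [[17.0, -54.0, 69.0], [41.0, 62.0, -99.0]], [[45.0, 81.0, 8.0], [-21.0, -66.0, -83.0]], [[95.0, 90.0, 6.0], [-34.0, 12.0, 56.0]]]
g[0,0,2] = 71.0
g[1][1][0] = 41.0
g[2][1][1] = -66.0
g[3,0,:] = [95.0, 90.0, 6.0]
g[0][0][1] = 61.0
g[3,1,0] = -34.0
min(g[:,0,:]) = -54.0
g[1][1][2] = -99.0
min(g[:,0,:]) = -54.0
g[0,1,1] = -19.0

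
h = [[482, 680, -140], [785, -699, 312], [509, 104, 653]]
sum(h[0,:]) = 1022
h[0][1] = 680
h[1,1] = -699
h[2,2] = 653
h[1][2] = 312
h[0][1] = 680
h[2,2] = 653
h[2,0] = 509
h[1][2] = 312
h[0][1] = 680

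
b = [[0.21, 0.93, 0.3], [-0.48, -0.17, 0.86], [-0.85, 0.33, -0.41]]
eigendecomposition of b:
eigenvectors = [[-0.68+0.00j,  (-0.68-0j),  0.28+0.00j], [-0.13-0.55j,  -0.13+0.55j,  -0.61+0.00j], [(0.15-0.45j),  0.15+0.45j,  0.74+0.00j]]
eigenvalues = [(0.32+0.95j), (0.32-0.95j), (-1+0j)]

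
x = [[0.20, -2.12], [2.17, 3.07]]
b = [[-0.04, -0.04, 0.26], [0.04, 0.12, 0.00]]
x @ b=[[-0.09, -0.26, 0.05],[0.04, 0.28, 0.56]]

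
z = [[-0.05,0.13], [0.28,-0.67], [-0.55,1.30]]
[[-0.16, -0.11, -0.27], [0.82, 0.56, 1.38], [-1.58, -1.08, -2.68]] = z @ [[0.02, 0.36, -0.69], [-1.21, -0.68, -2.35]]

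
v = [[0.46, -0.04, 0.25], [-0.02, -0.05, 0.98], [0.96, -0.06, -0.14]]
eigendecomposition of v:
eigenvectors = [[0.49, -0.14, 0.07],  [0.70, -0.94, 1.0],  [0.52, 0.32, 0.03]]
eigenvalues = [0.67, -0.38, -0.02]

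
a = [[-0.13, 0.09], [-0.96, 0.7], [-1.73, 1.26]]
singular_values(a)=[2.45, 0.0]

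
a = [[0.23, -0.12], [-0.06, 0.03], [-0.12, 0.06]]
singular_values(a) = [0.3, 0.0]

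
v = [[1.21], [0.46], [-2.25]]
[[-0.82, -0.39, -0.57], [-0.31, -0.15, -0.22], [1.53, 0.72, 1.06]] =v@ [[-0.68, -0.32, -0.47]]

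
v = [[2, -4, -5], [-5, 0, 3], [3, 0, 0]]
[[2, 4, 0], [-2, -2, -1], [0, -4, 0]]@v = [[-16, -8, 2], [3, 8, 4], [20, 0, -12]]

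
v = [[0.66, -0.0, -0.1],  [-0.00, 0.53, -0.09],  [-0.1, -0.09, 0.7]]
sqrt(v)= [[0.81,  -0.00,  -0.06], [-0.00,  0.73,  -0.06], [-0.06,  -0.06,  0.83]]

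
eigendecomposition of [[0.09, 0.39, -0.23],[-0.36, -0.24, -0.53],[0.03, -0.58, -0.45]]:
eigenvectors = [[0.77+0.00j, (0.77-0j), (-0.06+0j)], [0.00+0.49j, -0.49j, (0.61+0j)], [-0.19-0.37j, -0.19+0.37j, (0.79+0j)]]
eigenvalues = [(0.15+0.36j), (0.15-0.36j), (-0.9+0j)]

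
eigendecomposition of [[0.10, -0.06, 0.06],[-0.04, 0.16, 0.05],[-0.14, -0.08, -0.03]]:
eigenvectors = [[(-0.2-0.44j), (-0.2+0.44j), (0.54+0j)],  [-0.17-0.25j, (-0.17+0.25j), -0.84+0.00j],  [0.82+0.00j, (0.82-0j), -0.04+0.00j]]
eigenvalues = [(0.02+0.1j), (0.02-0.1j), (0.19+0j)]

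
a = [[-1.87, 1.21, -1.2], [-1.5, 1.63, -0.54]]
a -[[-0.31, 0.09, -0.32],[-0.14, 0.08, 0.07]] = [[-1.56, 1.12, -0.88], [-1.36, 1.55, -0.61]]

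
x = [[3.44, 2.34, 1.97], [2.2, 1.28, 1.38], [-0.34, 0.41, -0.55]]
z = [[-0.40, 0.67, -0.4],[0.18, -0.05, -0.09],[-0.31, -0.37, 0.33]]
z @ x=[[0.23, -0.24, 0.36], [0.54, 0.32, 0.34], [-1.99, -1.06, -1.30]]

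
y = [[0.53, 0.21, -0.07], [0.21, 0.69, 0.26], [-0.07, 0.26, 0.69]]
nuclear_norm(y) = 1.91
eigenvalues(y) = [0.27, 0.66, 0.98]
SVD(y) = [[-0.25, 0.74, 0.63], [-0.75, 0.26, -0.61], [-0.62, -0.62, 0.48]] @ diag([0.9761749950983966, 0.6635947449828944, 0.270230259918709]) @ [[-0.25, -0.75, -0.62],[0.74, 0.26, -0.62],[0.63, -0.61, 0.48]]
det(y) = 0.18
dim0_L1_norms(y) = [0.81, 1.16, 1.02]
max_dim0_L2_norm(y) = 0.77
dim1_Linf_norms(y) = [0.53, 0.69, 0.69]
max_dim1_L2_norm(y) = 0.77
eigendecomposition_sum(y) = [[0.11, -0.1, 0.08], [-0.10, 0.10, -0.08], [0.08, -0.08, 0.06]] + [[0.36,0.13,-0.30], [0.13,0.05,-0.11], [-0.30,-0.11,0.26]] + [[0.06, 0.19, 0.15], [0.19, 0.54, 0.45], [0.15, 0.45, 0.37]]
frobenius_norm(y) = 1.21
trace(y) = 1.91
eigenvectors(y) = [[0.63, -0.74, 0.25], [-0.61, -0.26, 0.75], [0.48, 0.62, 0.62]]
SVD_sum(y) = [[0.06, 0.19, 0.15], [0.19, 0.54, 0.45], [0.15, 0.45, 0.37]] + [[0.36, 0.13, -0.30], [0.13, 0.05, -0.11], [-0.3, -0.11, 0.26]] + [[0.11, -0.10, 0.08], [-0.1, 0.1, -0.08], [0.08, -0.08, 0.06]]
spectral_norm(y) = 0.98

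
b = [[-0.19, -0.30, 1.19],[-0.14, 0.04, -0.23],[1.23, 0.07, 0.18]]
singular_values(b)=[1.26, 1.26, 0.0]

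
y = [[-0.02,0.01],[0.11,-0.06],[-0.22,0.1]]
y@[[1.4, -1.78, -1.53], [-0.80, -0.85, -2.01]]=[[-0.04, 0.03, 0.01], [0.20, -0.14, -0.05], [-0.39, 0.31, 0.14]]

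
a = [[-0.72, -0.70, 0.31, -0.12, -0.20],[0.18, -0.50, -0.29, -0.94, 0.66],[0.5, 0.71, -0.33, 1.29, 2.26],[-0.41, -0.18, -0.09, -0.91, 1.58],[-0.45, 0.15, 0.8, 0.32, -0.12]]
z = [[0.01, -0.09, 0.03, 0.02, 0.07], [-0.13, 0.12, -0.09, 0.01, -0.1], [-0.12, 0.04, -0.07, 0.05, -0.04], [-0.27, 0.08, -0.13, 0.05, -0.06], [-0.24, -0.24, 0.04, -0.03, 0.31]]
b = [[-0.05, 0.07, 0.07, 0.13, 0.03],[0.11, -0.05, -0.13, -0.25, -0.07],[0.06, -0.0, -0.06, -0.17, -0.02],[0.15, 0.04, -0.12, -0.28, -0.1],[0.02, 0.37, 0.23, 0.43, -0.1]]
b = z @ a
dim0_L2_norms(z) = [0.4, 0.3, 0.18, 0.08, 0.34]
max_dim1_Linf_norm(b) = 0.43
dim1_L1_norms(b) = [0.35, 0.61, 0.31, 0.69, 1.15]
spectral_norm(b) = 0.75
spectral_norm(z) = 0.48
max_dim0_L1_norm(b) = 1.26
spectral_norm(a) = 2.98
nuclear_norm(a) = 7.09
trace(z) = 0.42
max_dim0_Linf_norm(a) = 2.26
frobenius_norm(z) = 0.64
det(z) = 0.00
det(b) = -0.00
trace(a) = -2.58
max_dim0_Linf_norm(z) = 0.31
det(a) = 1.12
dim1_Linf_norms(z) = [0.09, 0.13, 0.12, 0.27, 0.31]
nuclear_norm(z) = 0.96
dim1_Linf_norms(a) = [0.72, 0.94, 2.26, 1.58, 0.8]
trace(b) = -0.54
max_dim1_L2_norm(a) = 2.76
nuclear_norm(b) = 1.14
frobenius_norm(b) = 0.82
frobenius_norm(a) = 3.87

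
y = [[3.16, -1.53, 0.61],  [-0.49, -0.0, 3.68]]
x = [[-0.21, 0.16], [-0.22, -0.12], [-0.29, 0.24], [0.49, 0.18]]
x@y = [[-0.74,0.32,0.46],[-0.64,0.34,-0.58],[-1.03,0.44,0.71],[1.46,-0.75,0.96]]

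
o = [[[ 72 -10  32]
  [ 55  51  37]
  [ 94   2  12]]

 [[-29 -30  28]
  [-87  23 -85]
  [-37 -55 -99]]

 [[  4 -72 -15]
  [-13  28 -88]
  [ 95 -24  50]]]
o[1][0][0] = -29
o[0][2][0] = 94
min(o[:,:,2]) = -99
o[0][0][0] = 72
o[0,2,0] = 94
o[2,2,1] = -24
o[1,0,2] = 28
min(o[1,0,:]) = -30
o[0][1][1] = 51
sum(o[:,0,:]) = -20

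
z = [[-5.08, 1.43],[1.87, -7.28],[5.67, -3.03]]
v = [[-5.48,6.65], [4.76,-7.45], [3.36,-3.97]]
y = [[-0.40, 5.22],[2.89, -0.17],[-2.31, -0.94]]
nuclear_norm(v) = 14.20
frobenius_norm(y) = 6.48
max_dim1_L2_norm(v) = 8.84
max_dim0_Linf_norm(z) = 7.28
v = y + z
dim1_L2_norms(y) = [5.24, 2.89, 2.49]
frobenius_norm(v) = 13.40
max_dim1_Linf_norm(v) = 7.45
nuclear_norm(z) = 15.02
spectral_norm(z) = 10.05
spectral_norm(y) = 5.31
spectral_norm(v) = 13.37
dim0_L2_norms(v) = [8.0, 10.75]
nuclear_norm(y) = 9.03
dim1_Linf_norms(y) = [5.22, 2.89, 2.31]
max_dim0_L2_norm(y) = 5.31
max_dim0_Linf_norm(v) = 7.45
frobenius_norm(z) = 11.21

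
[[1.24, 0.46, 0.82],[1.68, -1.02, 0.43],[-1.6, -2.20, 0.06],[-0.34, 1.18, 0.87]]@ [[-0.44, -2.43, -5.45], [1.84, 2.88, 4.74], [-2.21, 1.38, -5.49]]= [[-1.51, -0.56, -9.08], [-3.57, -6.43, -16.35], [-3.48, -2.37, -2.04], [0.40, 5.43, 2.67]]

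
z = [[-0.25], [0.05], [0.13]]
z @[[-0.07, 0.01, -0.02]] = [[0.02, -0.00, 0.0],[-0.0, 0.00, -0.00],[-0.01, 0.00, -0.00]]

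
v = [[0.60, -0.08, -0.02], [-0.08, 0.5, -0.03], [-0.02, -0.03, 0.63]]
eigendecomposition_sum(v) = [[0.10, 0.18, 0.04], [0.18, 0.33, 0.07], [0.04, 0.07, 0.02]] + [[0.47, -0.22, -0.18], [-0.22, 0.11, 0.08], [-0.18, 0.08, 0.07]] + [[0.03, -0.04, 0.12], [-0.04, 0.07, -0.19], [0.12, -0.19, 0.54]]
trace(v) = 1.73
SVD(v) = [[0.86,0.2,-0.48],[-0.40,-0.32,-0.86],[-0.33,0.93,-0.19]] @ diag([0.6453574679069533, 0.6361003346176011, 0.44854219747544555]) @ [[0.86, -0.4, -0.33], [0.2, -0.32, 0.93], [-0.48, -0.86, -0.19]]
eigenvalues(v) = [0.45, 0.65, 0.64]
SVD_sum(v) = [[0.47, -0.22, -0.18], [-0.22, 0.11, 0.08], [-0.18, 0.08, 0.07]] + [[0.03, -0.04, 0.12], [-0.04, 0.07, -0.19], [0.12, -0.19, 0.54]] + [[0.1, 0.18, 0.04], [0.18, 0.33, 0.07], [0.04, 0.07, 0.02]]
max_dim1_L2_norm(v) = 0.63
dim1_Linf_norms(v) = [0.6, 0.5, 0.63]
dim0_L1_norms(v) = [0.7, 0.61, 0.68]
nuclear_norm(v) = 1.73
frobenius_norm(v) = 1.01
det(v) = 0.18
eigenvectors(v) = [[-0.48, -0.86, 0.20], [-0.86, 0.40, -0.32], [-0.19, 0.33, 0.93]]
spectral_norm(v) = 0.65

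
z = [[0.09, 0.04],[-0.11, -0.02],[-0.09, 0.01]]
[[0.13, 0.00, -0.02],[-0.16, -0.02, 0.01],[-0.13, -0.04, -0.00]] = z @ [[1.43,  0.32,  -0.03], [0.03,  -0.68,  -0.32]]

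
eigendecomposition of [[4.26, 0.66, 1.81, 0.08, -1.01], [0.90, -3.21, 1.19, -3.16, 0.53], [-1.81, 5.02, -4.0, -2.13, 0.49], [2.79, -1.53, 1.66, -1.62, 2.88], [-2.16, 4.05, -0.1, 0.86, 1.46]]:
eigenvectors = [[(-0.8+0j),0.28+0.06j,0.28-0.06j,(0.02+0j),0.27+0.00j], [(-0+0j),(-0.21+0.27j),-0.21-0.27j,(0.59+0j),(-0.16+0j)], [0.21+0.00j,(-0.28+0.4j),(-0.28-0.4j),(-0.55+0j),-0.88+0.00j], [(-0.05+0j),0.56+0.00j,0.56-0.00j,0.49+0.00j,(-0.21+0j)], [(0.55+0j),0.36+0.35j,0.36-0.35j,(-0.33+0j),0.28+0.00j]]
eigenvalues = [(4.48+0j), (1.4+2.58j), (1.4-2.58j), (-7.17+0j), (-3.21+0j)]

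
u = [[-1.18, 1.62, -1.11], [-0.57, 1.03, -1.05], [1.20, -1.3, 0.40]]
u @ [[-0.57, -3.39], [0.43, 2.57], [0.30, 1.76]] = [[1.04, 6.21],[0.45, 2.73],[-1.12, -6.70]]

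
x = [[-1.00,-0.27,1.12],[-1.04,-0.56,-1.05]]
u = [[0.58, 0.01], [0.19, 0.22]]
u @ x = [[-0.59, -0.16, 0.64], [-0.42, -0.17, -0.02]]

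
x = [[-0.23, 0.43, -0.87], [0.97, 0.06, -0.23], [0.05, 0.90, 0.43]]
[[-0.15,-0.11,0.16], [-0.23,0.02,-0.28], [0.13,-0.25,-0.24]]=x @ [[-0.18, 0.03, -0.32], [0.04, -0.27, -0.16], [0.24, -0.01, -0.18]]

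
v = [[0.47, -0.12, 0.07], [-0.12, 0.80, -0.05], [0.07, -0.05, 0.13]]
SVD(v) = [[-0.32,-0.93,-0.18], [0.94,-0.33,0.04], [-0.1,-0.16,0.98]] @ diag([0.8457708846490911, 0.43911248131734637, 0.11511663403356277]) @ [[-0.32, 0.94, -0.10],[-0.93, -0.33, -0.16],[-0.18, 0.04, 0.98]]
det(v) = 0.04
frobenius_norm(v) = 0.96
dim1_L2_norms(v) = [0.49, 0.81, 0.16]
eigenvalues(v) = [0.85, 0.44, 0.12]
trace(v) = 1.40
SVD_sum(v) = [[0.09, -0.25, 0.03], [-0.25, 0.75, -0.08], [0.03, -0.08, 0.01]] + [[0.38,0.14,0.06], [0.14,0.05,0.02], [0.06,0.02,0.01]] + [[0.00,-0.0,-0.02], [-0.00,0.0,0.00], [-0.02,0.0,0.11]]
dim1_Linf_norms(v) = [0.47, 0.8, 0.13]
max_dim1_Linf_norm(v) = 0.8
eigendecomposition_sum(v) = [[0.09,-0.25,0.03], [-0.25,0.75,-0.08], [0.03,-0.08,0.01]] + [[0.38,0.14,0.06], [0.14,0.05,0.02], [0.06,0.02,0.01]] + [[0.0, -0.0, -0.02], [-0.0, 0.00, 0.0], [-0.02, 0.0, 0.11]]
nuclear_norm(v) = 1.40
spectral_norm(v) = 0.85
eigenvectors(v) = [[0.32, -0.93, -0.18],[-0.94, -0.33, 0.04],[0.1, -0.16, 0.98]]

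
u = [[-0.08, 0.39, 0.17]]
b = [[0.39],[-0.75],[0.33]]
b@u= [[-0.03, 0.15, 0.07], [0.06, -0.29, -0.13], [-0.03, 0.13, 0.06]]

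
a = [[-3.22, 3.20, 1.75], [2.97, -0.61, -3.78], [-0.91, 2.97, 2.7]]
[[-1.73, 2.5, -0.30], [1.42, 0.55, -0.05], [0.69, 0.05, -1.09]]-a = [[1.49, -0.7, -2.05], [-1.55, 1.16, 3.73], [1.6, -2.92, -3.79]]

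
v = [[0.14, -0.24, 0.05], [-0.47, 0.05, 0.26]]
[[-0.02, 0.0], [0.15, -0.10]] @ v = [[-0.0,  0.00,  -0.0], [0.07,  -0.04,  -0.02]]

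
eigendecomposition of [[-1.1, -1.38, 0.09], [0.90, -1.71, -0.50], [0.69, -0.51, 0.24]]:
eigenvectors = [[0.73+0.00j, (0.73-0j), 0.19+0.00j],[(0.21-0.6j), 0.21+0.60j, -0.15+0.00j],[-0.08-0.23j, -0.08+0.23j, 0.97+0.00j]]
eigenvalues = [(-1.51+1.1j), (-1.51-1.1j), (0.45+0j)]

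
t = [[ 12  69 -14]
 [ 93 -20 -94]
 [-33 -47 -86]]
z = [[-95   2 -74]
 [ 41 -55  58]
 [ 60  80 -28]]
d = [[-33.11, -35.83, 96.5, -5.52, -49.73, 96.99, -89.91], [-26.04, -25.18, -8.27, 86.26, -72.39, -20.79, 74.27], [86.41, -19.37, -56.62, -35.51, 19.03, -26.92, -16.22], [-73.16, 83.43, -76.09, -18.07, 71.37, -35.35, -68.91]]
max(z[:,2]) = 58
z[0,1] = 2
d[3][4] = 71.37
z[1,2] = 58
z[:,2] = [-74, 58, -28]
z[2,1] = 80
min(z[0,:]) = -95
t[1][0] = 93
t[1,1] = -20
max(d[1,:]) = 86.26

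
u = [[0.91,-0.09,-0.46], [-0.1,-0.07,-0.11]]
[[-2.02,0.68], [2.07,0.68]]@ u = [[-1.91, 0.13, 0.85], [1.82, -0.23, -1.03]]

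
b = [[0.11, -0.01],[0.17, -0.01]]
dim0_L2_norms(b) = [0.2, 0.01]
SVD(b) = [[-0.54, -0.84], [-0.84, 0.54]] @ diag([0.20295630140986998, 0.002956301409870005]) @ [[-1.00, 0.07],[0.07, 1.0]]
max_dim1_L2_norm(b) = 0.17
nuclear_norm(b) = 0.21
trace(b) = 0.10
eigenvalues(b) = [0.09, 0.01]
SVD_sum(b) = [[0.11, -0.01], [0.17, -0.01]] + [[-0.00, -0.00], [0.0, 0.00]]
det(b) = 0.00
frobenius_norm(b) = 0.20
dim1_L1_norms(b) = [0.12, 0.18]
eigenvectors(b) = [[0.52, 0.10], [0.85, 1.00]]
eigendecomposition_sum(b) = [[0.11, -0.01], [0.18, -0.02]] + [[-0.00, 0.00], [-0.01, 0.01]]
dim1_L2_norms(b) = [0.11, 0.17]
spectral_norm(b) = 0.20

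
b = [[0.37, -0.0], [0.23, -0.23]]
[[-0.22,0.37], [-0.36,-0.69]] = b@[[-0.60, 1.00], [0.96, 4.01]]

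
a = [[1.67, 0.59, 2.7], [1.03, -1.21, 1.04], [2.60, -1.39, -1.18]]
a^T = [[1.67, 1.03, 2.60], [0.59, -1.21, -1.39], [2.7, 1.04, -1.18]]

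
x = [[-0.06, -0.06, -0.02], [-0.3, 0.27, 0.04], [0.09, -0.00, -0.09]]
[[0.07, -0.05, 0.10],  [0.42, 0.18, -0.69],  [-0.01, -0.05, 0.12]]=x @ [[-1.20,0.06,0.51], [0.37,0.64,-1.85], [-1.11,0.57,-0.84]]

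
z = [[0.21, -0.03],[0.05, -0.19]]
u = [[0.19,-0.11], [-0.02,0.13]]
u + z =[[0.4, -0.14], [0.03, -0.06]]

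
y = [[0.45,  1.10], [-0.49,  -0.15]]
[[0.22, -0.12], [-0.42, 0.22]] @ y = [[0.16, 0.26], [-0.3, -0.5]]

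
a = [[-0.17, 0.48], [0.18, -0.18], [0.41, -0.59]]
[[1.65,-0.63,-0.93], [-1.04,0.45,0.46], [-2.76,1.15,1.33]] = a @ [[-3.64, 1.86, 0.93], [2.14, -0.65, -1.60]]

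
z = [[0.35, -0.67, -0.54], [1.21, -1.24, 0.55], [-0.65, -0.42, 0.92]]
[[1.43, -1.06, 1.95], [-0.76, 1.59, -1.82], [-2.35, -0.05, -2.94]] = z @ [[0.36,1.71,-0.19], [-0.07,1.13,-0.24], [-2.33,1.67,-3.44]]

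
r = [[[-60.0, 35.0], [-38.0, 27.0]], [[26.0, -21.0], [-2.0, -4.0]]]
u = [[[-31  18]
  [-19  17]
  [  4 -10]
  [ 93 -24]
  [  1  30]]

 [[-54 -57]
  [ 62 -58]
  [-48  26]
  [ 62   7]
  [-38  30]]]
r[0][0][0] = -60.0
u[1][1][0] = 62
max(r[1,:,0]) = 26.0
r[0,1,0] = -38.0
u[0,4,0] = 1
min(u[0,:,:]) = -31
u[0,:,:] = [[-31, 18], [-19, 17], [4, -10], [93, -24], [1, 30]]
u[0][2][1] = -10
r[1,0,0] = 26.0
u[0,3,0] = 93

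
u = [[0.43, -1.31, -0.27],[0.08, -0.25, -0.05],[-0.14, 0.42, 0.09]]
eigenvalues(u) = [0.28, -0.01, 0.0]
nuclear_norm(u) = 1.50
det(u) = -0.00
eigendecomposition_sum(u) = [[0.42, -1.24, -0.27], [0.08, -0.23, -0.05], [-0.14, 0.41, 0.09]] + [[0.01, -0.07, -0.00], [0.0, -0.02, -0.0], [-0.00, 0.01, 0.00]] + [[0.00, -0.00, 0.00], [0.0, -0.0, 0.00], [0.00, -0.0, 0.00]]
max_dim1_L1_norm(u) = 2.01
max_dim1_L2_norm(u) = 1.4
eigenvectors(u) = [[-0.94, 0.93, 0.63], [-0.17, 0.34, 0.04], [0.31, -0.12, 0.78]]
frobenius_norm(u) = 1.50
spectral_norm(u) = 1.50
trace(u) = 0.27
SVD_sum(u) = [[0.43, -1.31, -0.27], [0.08, -0.25, -0.05], [-0.14, 0.42, 0.09]] + [[-0.00, -0.0, 0.00], [-0.00, -0.0, 0.0], [-0.00, -0.0, 0.0]] + [[0.00, 0.00, 0.0], [-0.0, -0.0, -0.00], [0.0, 0.00, 0.0]]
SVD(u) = [[-0.94, -0.16, 0.31], [-0.18, -0.55, -0.81], [0.3, -0.82, 0.49]] @ diag([1.499793398774055, 0.0043796774508171364, 0.0007611958980657522]) @ [[-0.31,0.93,0.19], [0.55,0.34,-0.76], [0.78,0.13,0.62]]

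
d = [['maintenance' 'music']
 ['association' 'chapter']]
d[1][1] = 'chapter'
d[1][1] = 'chapter'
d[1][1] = 'chapter'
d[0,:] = ['maintenance', 'music']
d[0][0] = 'maintenance'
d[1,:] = ['association', 'chapter']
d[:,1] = ['music', 'chapter']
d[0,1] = 'music'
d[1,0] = 'association'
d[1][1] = 'chapter'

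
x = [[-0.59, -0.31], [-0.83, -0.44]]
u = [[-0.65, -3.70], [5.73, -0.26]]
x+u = [[-1.24, -4.01], [4.90, -0.7]]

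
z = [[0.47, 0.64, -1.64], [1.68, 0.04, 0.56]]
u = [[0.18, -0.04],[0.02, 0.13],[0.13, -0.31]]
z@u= [[-0.12, 0.57],[0.38, -0.24]]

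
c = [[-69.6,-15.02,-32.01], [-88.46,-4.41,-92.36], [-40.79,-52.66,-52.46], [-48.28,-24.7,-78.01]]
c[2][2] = -52.46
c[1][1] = -4.41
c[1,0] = -88.46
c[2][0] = -40.79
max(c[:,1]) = -4.41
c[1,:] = [-88.46, -4.41, -92.36]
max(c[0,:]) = -15.02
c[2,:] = [-40.79, -52.66, -52.46]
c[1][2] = -92.36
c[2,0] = -40.79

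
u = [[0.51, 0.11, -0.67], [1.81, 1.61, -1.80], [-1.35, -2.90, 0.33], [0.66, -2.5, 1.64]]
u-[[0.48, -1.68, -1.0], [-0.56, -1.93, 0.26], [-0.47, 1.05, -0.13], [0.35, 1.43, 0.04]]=[[0.03, 1.79, 0.33], [2.37, 3.54, -2.06], [-0.88, -3.95, 0.46], [0.31, -3.93, 1.60]]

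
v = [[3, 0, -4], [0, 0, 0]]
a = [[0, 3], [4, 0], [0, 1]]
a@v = [[0, 0, 0], [12, 0, -16], [0, 0, 0]]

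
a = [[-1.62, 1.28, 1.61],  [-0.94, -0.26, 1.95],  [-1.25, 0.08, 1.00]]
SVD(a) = [[-0.70, 0.65, -0.28], [-0.56, -0.75, -0.35], [-0.44, -0.09, 0.9]] @ diag([3.5509280003017607, 1.1665551386457298, 0.4555869238380081]) @ [[0.62, -0.22, -0.75], [-0.21, 0.88, -0.43], [-0.75, -0.42, -0.50]]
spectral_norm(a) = 3.55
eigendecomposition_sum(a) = [[(-0.56+0.39j), 0.21+0.53j, 1.01-0.33j], [(-0.56+0.15j), (0.02+0.48j), (0.9+0.03j)], [(-0.47-0.17j), -0.23+0.35j, (0.63+0.46j)]] + [[(-0.56-0.39j), (0.21-0.53j), (1.01+0.33j)], [-0.56-0.15j, (0.02-0.48j), 0.90-0.03j], [(-0.47+0.17j), (-0.23-0.35j), 0.63-0.46j]] + [[-0.51+0.00j, 0.86+0.00j, (-0.42-0j)], [(0.17-0j), (-0.29-0j), (0.14+0j)], [(-0.31+0j), 0.53+0.00j, -0.26-0.00j]]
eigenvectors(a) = [[0.67+0.00j, (0.67-0j), (0.82+0j)], [0.53+0.19j, (0.53-0.19j), (-0.28+0j)], [0.28+0.40j, 0.28-0.40j, (0.51+0j)]]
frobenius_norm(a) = 3.77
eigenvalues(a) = [(0.09+1.33j), (0.09-1.33j), (-1.06+0j)]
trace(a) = -0.88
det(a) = -1.89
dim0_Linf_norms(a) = [1.62, 1.28, 1.95]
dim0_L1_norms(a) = [3.81, 1.62, 4.56]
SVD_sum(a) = [[-1.56, 0.56, 1.88], [-1.24, 0.44, 1.49], [-0.96, 0.34, 1.16]] + [[-0.16, 0.67, -0.33],[0.18, -0.77, 0.38],[0.02, -0.09, 0.05]] + [[0.10, 0.05, 0.06], [0.12, 0.07, 0.08], [-0.31, -0.17, -0.2]]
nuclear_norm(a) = 5.17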